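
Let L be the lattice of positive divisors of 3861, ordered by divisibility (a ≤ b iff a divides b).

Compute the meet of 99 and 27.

In the divisibility order, the meet is the greatest common divisor: gcd(99, 27) = 9.

9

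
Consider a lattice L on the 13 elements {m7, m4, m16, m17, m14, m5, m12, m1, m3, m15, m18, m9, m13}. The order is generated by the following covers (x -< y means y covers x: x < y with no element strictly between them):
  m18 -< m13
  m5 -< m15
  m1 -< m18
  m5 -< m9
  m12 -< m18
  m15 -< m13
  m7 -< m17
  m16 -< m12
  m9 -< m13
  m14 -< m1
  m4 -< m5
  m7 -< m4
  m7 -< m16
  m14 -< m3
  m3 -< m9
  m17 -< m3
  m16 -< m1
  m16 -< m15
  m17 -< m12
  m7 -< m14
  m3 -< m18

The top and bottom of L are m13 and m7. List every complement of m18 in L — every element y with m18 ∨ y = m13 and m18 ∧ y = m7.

Need y with m18 ∨ y = m13 and m18 ∧ y = m7.
Checking each element gives: m4, m5.

m4, m5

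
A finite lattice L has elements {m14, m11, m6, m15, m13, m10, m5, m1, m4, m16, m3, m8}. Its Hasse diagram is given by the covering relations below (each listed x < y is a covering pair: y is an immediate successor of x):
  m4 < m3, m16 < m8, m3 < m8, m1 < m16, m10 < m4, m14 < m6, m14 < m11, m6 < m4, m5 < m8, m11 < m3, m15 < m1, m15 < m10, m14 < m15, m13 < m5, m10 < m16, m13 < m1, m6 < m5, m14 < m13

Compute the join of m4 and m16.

m8

Common upper bounds of {m4, m16}: m8.
The least among these is m8.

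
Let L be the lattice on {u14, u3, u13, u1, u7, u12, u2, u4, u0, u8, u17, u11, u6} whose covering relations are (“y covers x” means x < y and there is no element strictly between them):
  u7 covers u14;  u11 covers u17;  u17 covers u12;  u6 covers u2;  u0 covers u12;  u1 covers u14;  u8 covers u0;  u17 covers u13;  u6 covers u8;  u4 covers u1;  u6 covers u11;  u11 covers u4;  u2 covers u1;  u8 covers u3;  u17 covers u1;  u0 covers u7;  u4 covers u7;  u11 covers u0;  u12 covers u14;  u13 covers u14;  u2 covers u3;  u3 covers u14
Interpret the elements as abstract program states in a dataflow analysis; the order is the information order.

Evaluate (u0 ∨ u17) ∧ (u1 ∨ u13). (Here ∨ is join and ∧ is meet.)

u0 ∨ u17 = u11
u1 ∨ u13 = u17
u11 ∧ u17 = u17

u17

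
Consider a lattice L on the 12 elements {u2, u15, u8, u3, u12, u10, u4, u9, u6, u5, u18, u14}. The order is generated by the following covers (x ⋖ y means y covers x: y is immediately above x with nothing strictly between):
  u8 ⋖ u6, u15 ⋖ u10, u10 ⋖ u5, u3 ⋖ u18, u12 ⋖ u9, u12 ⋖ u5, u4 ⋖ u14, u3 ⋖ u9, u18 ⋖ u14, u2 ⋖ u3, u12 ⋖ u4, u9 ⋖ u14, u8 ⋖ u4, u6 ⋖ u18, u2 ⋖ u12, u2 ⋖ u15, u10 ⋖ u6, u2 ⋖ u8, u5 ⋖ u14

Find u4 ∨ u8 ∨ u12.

u4

Common upper bounds of {u4, u8, u12}: u14, u4.
The least among these is u4.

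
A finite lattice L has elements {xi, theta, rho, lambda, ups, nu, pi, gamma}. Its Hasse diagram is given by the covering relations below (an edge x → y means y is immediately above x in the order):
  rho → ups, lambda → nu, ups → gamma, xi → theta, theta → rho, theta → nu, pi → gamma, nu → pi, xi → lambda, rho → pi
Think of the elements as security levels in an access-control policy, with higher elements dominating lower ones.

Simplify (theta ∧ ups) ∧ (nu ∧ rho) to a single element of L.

theta

theta ∧ ups = theta
nu ∧ rho = theta
theta ∧ theta = theta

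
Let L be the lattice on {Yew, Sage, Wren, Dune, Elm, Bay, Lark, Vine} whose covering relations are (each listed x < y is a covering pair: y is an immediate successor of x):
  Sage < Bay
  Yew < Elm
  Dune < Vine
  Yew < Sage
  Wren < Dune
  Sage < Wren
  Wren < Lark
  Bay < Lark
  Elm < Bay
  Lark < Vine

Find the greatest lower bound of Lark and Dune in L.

Wren

Common lower bounds of {Lark, Dune}: Sage, Wren, Yew.
The greatest among these is Wren.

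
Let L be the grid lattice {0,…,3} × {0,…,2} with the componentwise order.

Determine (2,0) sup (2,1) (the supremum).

(2,1)

Common upper bounds of {(2,0), (2,1)}: (2,1), (2,2), (3,1), (3,2).
The least among these is (2,1).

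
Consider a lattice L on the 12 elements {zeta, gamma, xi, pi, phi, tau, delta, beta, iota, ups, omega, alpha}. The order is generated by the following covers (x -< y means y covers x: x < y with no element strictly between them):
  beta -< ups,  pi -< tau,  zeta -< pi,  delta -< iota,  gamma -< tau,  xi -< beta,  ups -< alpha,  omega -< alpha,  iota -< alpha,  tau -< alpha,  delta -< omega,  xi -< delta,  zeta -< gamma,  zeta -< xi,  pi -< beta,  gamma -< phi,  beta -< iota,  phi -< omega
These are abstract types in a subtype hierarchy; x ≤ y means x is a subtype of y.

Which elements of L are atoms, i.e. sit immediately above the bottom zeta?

gamma, pi, xi

The atoms are exactly the elements that cover zeta: gamma, pi, xi.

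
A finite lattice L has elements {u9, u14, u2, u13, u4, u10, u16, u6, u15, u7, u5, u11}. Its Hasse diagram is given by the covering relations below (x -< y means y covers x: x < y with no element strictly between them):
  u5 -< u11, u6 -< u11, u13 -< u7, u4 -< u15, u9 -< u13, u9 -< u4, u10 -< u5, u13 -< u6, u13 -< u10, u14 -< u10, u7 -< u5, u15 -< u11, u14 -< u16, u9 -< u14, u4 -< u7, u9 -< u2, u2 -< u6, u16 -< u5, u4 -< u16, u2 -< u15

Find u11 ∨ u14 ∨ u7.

Common upper bounds of {u11, u14, u7}: u11.
The least among these is u11.

u11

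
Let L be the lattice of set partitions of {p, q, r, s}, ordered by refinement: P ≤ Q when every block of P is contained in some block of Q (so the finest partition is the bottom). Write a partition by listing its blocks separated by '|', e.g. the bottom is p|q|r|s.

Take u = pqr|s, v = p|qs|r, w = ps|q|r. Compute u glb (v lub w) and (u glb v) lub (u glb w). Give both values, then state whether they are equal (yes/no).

v lub w = pqs|r, so u glb (v lub w) = pqr|s glb pqs|r = pq|r|s.
u glb v = p|q|r|s and u glb w = p|q|r|s, so (u glb v) lub (u glb w) = p|q|r|s lub p|q|r|s = p|q|r|s.
Equal: no.

pq|r|s; p|q|r|s; no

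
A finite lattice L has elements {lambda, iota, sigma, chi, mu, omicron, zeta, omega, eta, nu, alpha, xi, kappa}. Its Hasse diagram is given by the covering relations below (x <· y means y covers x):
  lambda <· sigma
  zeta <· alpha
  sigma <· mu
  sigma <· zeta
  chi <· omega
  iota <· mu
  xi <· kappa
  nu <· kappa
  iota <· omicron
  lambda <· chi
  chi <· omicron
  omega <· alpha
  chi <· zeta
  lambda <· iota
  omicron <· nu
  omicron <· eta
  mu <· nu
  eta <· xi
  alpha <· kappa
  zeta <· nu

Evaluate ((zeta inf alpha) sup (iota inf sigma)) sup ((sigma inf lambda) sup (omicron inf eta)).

nu

zeta ∧ alpha = zeta
iota ∧ sigma = lambda
zeta ∨ lambda = zeta
sigma ∧ lambda = lambda
omicron ∧ eta = omicron
lambda ∨ omicron = omicron
zeta ∨ omicron = nu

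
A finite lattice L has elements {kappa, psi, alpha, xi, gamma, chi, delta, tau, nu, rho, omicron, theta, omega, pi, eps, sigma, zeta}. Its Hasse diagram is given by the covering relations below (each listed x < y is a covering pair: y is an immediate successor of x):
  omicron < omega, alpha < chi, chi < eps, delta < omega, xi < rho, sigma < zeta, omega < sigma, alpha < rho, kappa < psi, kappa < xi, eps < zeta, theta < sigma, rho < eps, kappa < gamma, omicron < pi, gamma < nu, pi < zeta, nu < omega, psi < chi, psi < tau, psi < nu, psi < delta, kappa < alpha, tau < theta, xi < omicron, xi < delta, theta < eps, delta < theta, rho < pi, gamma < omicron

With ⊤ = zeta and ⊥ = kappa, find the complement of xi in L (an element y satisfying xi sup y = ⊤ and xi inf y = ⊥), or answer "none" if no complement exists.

For every candidate y, either xi ∨ y ≠ zeta or xi ∧ y ≠ kappa; no complement exists.

none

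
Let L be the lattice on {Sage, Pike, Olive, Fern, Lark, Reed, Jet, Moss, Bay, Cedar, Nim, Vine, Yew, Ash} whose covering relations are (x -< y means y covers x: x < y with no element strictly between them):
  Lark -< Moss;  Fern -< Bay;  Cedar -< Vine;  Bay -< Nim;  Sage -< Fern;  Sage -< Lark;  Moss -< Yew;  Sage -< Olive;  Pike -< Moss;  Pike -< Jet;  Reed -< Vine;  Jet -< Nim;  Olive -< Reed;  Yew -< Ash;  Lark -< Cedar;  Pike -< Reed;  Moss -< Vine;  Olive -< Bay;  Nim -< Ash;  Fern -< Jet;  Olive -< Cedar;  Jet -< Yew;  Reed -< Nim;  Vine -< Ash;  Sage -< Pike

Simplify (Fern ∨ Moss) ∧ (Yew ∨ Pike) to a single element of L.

Fern ∨ Moss = Yew
Yew ∨ Pike = Yew
Yew ∧ Yew = Yew

Yew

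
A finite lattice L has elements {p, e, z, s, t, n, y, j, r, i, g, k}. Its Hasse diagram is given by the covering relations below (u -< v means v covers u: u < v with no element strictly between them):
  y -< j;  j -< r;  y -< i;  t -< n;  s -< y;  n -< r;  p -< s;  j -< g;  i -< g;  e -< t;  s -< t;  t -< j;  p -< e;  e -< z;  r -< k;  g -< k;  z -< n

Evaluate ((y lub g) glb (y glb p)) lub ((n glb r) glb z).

y ∨ g = g
y ∧ p = p
g ∧ p = p
n ∧ r = n
n ∧ z = z
p ∨ z = z

z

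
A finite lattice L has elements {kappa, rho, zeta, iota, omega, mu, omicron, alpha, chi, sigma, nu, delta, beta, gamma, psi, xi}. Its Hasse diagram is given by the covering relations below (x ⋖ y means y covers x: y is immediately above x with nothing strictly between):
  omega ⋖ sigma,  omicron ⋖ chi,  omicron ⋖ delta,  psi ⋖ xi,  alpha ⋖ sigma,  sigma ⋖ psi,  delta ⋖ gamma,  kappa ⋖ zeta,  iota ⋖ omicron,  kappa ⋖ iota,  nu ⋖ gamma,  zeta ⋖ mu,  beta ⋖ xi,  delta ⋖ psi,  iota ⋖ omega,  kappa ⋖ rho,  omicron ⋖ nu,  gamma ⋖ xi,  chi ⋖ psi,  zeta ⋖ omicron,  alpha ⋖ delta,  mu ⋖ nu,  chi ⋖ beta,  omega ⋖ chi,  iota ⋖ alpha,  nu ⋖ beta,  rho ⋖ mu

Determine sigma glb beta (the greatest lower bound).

Common lower bounds of {sigma, beta}: iota, kappa, omega.
The greatest among these is omega.

omega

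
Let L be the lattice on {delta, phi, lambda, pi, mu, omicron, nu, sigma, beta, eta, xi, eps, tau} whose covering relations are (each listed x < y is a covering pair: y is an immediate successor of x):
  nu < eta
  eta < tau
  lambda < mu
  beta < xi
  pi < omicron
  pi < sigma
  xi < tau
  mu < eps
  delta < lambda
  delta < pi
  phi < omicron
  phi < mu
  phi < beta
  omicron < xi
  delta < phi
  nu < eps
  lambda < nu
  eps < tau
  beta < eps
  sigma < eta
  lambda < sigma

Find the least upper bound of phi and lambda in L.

Common upper bounds of {phi, lambda}: eps, mu, tau.
The least among these is mu.

mu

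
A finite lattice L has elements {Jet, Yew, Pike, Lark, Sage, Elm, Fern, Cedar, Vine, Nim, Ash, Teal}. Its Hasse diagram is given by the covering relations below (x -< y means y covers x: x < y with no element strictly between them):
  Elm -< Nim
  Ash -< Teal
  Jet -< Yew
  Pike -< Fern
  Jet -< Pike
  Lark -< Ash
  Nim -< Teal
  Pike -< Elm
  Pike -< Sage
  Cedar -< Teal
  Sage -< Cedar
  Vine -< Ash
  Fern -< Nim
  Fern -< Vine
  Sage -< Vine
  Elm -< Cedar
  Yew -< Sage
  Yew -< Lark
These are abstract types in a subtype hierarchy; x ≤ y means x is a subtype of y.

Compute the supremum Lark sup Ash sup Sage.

Common upper bounds of {Lark, Ash, Sage}: Ash, Teal.
The least among these is Ash.

Ash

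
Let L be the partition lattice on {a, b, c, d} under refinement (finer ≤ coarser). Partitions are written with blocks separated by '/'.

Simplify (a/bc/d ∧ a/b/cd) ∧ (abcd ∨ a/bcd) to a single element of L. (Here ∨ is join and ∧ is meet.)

a/bc/d ∧ a/b/cd = a/b/c/d
abcd ∨ a/bcd = abcd
a/b/c/d ∧ abcd = a/b/c/d

a/b/c/d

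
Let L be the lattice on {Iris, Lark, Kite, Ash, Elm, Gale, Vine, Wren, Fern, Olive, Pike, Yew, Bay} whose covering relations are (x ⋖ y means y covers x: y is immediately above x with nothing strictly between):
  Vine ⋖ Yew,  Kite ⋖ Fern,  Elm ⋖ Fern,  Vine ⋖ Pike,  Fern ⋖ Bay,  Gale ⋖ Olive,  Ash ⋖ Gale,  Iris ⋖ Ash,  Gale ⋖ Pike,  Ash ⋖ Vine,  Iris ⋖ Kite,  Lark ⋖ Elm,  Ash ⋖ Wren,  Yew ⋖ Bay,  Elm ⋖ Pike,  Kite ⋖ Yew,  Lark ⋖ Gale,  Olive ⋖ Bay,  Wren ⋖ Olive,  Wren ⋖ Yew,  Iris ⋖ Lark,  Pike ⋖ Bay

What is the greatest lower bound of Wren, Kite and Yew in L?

Iris

Common lower bounds of {Wren, Kite, Yew}: Iris.
The greatest among these is Iris.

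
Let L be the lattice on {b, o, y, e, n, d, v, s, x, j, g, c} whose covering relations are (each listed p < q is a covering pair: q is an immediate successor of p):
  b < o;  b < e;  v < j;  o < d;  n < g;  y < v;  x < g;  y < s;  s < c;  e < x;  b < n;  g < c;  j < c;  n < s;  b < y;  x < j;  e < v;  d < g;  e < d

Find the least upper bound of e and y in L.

v

Common upper bounds of {e, y}: c, j, v.
The least among these is v.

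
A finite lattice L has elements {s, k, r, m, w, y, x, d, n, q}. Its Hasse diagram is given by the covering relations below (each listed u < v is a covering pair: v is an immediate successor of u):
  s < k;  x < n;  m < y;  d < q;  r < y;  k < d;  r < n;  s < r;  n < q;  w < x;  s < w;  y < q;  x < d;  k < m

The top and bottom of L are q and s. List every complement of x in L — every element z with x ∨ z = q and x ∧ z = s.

Need z with x ∨ z = q and x ∧ z = s.
Checking each element gives: m, y.

m, y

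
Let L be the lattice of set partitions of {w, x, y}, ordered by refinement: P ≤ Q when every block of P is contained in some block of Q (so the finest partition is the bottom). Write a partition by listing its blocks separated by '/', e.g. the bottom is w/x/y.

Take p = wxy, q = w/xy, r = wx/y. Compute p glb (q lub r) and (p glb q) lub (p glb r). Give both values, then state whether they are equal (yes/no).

q lub r = wxy, so p glb (q lub r) = wxy glb wxy = wxy.
p glb q = w/xy and p glb r = wx/y, so (p glb q) lub (p glb r) = w/xy lub wx/y = wxy.
Equal: yes.

wxy; wxy; yes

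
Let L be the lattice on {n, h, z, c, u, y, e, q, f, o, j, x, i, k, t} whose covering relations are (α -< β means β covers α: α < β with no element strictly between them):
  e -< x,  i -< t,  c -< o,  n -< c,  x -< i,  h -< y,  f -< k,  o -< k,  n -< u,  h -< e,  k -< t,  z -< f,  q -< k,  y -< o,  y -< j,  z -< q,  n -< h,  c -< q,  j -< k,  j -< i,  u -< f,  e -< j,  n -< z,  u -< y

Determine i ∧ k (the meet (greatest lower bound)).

j

Common lower bounds of {i, k}: e, h, j, n, u, y.
The greatest among these is j.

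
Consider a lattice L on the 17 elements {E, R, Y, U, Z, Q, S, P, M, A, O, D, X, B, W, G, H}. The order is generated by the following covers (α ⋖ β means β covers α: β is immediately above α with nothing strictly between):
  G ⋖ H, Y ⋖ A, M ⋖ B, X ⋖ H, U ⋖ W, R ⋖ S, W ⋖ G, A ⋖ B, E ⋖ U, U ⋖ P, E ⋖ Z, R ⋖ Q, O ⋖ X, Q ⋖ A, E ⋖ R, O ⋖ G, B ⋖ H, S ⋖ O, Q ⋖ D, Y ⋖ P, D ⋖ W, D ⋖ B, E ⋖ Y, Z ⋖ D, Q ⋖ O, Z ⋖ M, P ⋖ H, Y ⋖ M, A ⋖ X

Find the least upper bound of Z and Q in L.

Common upper bounds of {Z, Q}: B, D, G, H, W.
The least among these is D.

D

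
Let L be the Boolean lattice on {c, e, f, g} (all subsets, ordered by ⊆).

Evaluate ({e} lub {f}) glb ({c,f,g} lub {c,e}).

{e} ∨ {f} = {e,f}
{c,f,g} ∨ {c,e} = {c,e,f,g}
{e,f} ∧ {c,e,f,g} = {e,f}

{e,f}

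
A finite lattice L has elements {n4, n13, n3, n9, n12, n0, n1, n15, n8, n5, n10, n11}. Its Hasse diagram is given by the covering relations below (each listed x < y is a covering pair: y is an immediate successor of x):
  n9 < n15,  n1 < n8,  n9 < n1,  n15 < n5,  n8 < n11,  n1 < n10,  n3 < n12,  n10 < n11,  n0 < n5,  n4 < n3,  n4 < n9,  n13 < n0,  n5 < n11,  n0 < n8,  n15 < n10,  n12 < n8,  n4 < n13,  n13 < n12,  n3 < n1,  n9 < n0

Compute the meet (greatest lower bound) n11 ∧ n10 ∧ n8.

Common lower bounds of {n11, n10, n8}: n1, n3, n4, n9.
The greatest among these is n1.

n1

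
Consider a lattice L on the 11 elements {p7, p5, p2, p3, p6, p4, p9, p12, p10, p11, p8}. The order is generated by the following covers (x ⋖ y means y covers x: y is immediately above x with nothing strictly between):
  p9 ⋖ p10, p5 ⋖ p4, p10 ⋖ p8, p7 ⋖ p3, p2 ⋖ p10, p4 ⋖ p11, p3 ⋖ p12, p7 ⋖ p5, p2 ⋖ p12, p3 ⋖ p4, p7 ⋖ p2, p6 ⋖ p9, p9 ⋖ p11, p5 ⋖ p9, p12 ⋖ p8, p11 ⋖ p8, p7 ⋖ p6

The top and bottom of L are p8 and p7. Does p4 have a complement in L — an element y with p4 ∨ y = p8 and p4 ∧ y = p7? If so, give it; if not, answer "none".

Need y with p4 ∨ y = p8 and p4 ∧ y = p7.
Checking each element gives: p2.

p2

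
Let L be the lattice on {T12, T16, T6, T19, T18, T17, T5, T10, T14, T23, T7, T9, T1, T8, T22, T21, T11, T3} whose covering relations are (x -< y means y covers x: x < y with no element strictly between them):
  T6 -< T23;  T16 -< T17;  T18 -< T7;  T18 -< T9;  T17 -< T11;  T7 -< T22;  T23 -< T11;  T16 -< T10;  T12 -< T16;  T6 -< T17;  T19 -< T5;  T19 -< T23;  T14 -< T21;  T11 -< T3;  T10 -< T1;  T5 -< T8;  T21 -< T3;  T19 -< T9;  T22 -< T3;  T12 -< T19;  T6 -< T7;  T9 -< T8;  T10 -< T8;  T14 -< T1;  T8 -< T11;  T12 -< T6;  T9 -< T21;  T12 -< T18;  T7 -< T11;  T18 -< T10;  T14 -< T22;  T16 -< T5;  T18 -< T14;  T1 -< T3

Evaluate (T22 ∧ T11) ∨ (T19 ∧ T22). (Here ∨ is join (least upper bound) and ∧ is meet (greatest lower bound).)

T22 ∧ T11 = T7
T19 ∧ T22 = T12
T7 ∨ T12 = T7

T7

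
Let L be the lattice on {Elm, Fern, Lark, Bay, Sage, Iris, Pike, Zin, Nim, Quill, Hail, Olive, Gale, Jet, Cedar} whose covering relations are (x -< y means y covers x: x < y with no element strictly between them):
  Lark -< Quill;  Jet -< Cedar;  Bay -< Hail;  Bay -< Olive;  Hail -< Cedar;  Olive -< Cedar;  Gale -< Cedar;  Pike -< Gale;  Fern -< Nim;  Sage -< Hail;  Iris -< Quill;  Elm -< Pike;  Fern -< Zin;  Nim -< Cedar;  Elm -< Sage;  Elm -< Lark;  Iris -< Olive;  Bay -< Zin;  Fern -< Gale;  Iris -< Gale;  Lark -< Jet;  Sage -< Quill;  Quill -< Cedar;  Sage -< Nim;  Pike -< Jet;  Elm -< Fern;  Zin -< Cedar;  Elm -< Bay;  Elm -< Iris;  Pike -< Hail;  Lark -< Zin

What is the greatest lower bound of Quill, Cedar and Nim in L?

Common lower bounds of {Quill, Cedar, Nim}: Elm, Sage.
The greatest among these is Sage.

Sage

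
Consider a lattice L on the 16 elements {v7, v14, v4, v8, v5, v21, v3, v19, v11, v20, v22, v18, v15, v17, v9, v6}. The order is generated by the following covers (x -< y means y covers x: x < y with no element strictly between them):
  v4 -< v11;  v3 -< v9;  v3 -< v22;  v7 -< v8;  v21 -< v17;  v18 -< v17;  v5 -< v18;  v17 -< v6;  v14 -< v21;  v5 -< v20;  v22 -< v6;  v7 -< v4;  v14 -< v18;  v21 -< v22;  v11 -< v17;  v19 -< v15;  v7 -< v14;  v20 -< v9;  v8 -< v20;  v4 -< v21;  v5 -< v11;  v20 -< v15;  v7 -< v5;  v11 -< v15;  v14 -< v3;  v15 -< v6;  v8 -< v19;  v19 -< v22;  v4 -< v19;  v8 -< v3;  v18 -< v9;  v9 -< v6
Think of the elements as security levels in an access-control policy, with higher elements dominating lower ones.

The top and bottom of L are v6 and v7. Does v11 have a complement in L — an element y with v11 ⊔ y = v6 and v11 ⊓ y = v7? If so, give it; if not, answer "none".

Need y with v11 ∨ y = v6 and v11 ∧ y = v7.
Checking each element gives: v3.

v3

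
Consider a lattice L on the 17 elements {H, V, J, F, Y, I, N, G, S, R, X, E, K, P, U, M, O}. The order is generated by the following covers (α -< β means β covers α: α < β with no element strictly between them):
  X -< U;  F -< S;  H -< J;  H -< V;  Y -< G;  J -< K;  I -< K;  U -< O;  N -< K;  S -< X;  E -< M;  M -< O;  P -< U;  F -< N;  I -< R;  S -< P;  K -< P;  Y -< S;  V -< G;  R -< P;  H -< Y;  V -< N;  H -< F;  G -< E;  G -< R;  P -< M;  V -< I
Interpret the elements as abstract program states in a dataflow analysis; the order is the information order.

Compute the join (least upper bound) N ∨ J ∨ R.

Common upper bounds of {N, J, R}: M, O, P, U.
The least among these is P.

P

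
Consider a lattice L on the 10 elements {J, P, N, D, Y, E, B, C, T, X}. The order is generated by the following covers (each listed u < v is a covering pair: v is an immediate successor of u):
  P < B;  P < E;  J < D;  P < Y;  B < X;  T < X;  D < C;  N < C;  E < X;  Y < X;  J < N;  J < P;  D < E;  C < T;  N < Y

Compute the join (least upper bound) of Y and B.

X

Common upper bounds of {Y, B}: X.
The least among these is X.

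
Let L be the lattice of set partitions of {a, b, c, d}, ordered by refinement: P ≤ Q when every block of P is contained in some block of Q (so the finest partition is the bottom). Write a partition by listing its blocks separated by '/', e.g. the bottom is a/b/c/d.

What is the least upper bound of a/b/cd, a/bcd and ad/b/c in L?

Common upper bounds of {a/b/cd, a/bcd, ad/b/c}: abcd.
The least among these is abcd.

abcd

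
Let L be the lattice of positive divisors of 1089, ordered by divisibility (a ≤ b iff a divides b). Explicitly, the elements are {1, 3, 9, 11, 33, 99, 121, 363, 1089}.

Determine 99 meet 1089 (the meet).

99

In the divisibility order, the meet is the greatest common divisor: gcd(99, 1089) = 99.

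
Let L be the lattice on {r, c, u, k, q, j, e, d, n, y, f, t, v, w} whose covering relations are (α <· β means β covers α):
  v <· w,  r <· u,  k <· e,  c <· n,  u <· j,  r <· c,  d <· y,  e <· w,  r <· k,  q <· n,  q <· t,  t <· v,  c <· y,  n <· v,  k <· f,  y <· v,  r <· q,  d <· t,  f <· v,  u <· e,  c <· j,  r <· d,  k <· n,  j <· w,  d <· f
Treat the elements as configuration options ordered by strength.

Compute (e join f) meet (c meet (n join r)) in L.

c

e ∨ f = w
n ∨ r = n
c ∧ n = c
w ∧ c = c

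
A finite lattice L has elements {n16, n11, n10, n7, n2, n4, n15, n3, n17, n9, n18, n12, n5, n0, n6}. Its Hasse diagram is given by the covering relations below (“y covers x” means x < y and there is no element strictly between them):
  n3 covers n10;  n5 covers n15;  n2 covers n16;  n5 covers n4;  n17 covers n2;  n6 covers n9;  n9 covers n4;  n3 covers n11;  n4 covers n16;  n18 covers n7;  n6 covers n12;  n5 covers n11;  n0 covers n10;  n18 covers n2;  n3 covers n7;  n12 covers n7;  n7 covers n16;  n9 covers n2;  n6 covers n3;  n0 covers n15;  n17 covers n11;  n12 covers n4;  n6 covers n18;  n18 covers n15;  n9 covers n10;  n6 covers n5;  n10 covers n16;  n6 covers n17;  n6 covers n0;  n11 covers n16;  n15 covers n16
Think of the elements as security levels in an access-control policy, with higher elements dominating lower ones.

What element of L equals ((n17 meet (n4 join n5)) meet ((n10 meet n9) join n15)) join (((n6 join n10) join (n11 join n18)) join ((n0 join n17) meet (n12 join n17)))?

n4 ∨ n5 = n5
n17 ∧ n5 = n11
n10 ∧ n9 = n10
n10 ∨ n15 = n0
n11 ∧ n0 = n16
n6 ∨ n10 = n6
n11 ∨ n18 = n6
n6 ∨ n6 = n6
n0 ∨ n17 = n6
n12 ∨ n17 = n6
n6 ∧ n6 = n6
n6 ∨ n6 = n6
n16 ∨ n6 = n6

n6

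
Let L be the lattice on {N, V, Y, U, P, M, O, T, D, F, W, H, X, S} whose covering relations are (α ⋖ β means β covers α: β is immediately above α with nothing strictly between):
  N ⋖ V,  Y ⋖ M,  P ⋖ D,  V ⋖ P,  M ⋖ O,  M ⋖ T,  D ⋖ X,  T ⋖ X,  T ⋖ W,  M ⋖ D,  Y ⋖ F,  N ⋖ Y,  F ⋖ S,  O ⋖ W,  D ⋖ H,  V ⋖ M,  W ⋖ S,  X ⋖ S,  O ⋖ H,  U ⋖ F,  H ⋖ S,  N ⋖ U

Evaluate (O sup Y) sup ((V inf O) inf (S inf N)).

O

O ∨ Y = O
V ∧ O = V
S ∧ N = N
V ∧ N = N
O ∨ N = O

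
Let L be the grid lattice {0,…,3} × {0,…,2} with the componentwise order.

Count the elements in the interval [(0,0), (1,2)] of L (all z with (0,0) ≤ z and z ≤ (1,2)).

6

The interval [(0,0), (1,2)] = {(0,0), (0,1), (0,2), (1,0), (1,1), (1,2)}, which has 6 elements.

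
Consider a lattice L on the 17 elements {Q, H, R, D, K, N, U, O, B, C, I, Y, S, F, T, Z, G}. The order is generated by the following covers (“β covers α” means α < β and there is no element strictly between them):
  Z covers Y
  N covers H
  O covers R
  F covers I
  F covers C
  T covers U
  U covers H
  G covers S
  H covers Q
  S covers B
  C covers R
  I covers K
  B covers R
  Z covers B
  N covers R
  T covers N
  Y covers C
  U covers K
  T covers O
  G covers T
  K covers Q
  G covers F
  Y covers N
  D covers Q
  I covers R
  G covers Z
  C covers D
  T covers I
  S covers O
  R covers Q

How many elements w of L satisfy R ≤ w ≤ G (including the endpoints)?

12

The interval [R, G] = {B, C, F, G, I, N, O, R, S, T, Y, Z}, which has 12 elements.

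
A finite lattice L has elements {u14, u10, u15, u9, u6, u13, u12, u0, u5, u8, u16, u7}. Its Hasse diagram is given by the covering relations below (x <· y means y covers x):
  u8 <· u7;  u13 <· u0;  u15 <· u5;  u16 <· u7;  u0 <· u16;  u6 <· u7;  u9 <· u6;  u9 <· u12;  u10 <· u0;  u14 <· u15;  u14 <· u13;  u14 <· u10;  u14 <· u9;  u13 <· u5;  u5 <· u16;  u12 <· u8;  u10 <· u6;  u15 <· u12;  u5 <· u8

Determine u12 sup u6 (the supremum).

Common upper bounds of {u12, u6}: u7.
The least among these is u7.

u7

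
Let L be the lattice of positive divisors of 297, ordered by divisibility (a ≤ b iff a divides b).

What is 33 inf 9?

In the divisibility order, the meet is the greatest common divisor: gcd(33, 9) = 3.

3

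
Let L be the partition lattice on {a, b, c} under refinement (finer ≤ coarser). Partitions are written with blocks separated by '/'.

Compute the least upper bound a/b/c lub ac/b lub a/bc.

The join of a/b/c, ac/b, a/bc merges any blocks that overlap across the partitions, giving abc.

abc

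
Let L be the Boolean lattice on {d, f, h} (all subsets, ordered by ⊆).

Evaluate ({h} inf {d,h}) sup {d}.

{h} ∧ {d,h} = {h}
{h} ∨ {d} = {d,h}

{d,h}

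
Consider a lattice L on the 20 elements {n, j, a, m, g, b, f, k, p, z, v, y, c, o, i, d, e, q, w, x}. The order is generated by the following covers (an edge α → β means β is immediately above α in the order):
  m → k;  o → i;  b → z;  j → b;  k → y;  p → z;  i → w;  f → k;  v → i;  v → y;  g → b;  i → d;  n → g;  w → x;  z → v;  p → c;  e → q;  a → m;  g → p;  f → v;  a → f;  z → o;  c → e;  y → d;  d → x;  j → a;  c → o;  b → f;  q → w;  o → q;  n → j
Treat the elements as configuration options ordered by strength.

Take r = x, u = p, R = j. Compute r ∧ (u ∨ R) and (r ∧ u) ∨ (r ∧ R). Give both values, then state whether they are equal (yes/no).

u ∨ R = z, so r ∧ (u ∨ R) = x ∧ z = z.
r ∧ u = p and r ∧ R = j, so (r ∧ u) ∨ (r ∧ R) = p ∨ j = z.
Equal: yes.

z; z; yes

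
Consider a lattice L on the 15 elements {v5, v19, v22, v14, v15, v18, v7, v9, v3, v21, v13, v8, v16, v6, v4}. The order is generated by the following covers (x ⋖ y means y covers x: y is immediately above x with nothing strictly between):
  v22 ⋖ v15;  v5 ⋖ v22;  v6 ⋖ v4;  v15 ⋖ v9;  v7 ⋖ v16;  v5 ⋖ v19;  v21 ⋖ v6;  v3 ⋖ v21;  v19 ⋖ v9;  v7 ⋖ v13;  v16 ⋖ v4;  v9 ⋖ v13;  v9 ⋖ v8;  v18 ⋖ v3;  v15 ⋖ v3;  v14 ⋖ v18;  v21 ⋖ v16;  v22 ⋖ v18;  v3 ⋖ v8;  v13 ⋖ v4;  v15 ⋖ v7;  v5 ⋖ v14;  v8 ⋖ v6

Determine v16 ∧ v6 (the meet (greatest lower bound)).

Common lower bounds of {v16, v6}: v14, v15, v18, v21, v22, v3, v5.
The greatest among these is v21.

v21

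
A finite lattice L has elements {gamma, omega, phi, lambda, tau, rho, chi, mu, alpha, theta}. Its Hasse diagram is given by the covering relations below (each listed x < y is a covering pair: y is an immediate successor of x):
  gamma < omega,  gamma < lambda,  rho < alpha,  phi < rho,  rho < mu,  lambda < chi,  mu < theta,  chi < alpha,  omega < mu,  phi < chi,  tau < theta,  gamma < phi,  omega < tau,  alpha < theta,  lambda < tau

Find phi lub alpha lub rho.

Common upper bounds of {phi, alpha, rho}: alpha, theta.
The least among these is alpha.

alpha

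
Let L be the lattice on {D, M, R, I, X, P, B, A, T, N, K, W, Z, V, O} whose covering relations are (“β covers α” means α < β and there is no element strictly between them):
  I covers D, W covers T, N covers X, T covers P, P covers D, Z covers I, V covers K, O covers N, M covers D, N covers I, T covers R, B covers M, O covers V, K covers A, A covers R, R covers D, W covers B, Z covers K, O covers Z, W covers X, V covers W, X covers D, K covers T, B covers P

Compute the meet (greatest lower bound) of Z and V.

Common lower bounds of {Z, V}: A, D, K, P, R, T.
The greatest among these is K.

K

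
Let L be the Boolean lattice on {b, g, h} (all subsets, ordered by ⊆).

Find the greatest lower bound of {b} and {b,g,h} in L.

{b}

Under ⊆, meet is intersection: {b} ∩ {b,g,h} = {b}.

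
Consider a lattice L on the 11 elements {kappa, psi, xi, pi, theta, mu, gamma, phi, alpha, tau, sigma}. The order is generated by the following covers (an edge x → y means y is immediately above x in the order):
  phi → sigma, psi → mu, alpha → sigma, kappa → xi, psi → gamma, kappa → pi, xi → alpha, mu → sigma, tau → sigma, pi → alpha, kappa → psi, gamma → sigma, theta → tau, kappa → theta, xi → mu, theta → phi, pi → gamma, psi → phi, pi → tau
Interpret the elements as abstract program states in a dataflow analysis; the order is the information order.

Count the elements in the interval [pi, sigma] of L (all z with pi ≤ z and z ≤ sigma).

The interval [pi, sigma] = {alpha, gamma, pi, sigma, tau}, which has 5 elements.

5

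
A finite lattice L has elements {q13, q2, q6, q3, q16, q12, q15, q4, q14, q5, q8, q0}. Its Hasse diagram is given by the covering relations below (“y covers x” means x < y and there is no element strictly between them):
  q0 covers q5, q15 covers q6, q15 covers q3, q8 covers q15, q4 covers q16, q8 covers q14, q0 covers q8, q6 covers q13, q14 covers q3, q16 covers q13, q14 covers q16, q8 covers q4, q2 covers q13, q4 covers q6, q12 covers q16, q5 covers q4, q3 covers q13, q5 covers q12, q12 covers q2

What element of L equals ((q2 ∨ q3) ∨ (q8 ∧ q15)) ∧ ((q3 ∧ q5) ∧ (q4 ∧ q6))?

q2 ∨ q3 = q0
q8 ∧ q15 = q15
q0 ∨ q15 = q0
q3 ∧ q5 = q13
q4 ∧ q6 = q6
q13 ∧ q6 = q13
q0 ∧ q13 = q13

q13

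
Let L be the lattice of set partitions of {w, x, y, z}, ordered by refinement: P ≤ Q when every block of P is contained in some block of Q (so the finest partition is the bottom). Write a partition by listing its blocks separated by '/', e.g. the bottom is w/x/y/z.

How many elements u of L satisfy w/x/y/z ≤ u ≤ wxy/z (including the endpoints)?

The interval [w/x/y/z, wxy/z] = {w/x/y/z, w/xy/z, wx/y/z, wxy/z, wy/x/z}, which has 5 elements.

5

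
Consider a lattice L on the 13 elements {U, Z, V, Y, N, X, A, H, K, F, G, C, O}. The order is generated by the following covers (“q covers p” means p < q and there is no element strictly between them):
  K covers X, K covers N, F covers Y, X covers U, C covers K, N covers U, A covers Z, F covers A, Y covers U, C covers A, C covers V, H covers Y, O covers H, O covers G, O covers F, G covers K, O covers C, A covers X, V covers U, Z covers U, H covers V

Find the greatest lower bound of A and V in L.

Common lower bounds of {A, V}: U.
The greatest among these is U.

U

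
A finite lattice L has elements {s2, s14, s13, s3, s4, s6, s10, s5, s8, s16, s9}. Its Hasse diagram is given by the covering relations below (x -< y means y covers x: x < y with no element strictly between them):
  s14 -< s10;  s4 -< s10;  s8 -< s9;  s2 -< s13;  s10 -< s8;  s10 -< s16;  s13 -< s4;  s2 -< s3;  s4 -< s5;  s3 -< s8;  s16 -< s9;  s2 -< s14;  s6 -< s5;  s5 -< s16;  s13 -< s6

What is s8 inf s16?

Common lower bounds of {s8, s16}: s10, s13, s14, s2, s4.
The greatest among these is s10.

s10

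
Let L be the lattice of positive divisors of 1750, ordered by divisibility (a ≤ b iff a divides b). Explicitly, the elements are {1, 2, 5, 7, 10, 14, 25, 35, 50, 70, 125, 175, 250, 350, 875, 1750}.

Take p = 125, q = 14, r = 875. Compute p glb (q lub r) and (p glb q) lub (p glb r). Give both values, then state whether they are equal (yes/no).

125; 125; yes

q lub r = 1750, so p glb (q lub r) = 125 glb 1750 = 125.
p glb q = 1 and p glb r = 125, so (p glb q) lub (p glb r) = 1 lub 125 = 125.
Equal: yes.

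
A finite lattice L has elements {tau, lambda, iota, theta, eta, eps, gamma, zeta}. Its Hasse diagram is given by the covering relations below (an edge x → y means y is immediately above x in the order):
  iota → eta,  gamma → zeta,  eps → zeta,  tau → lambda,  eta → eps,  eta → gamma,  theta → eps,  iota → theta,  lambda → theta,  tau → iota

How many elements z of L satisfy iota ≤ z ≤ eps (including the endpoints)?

4

The interval [iota, eps] = {eps, eta, iota, theta}, which has 4 elements.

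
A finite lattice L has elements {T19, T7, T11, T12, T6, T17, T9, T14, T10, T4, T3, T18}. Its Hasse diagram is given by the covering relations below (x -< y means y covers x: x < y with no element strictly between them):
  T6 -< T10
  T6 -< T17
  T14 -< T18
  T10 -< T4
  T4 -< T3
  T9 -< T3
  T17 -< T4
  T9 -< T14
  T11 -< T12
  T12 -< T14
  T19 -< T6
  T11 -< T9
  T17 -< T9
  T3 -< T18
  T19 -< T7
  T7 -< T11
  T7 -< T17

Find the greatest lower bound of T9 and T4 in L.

T17

Common lower bounds of {T9, T4}: T17, T19, T6, T7.
The greatest among these is T17.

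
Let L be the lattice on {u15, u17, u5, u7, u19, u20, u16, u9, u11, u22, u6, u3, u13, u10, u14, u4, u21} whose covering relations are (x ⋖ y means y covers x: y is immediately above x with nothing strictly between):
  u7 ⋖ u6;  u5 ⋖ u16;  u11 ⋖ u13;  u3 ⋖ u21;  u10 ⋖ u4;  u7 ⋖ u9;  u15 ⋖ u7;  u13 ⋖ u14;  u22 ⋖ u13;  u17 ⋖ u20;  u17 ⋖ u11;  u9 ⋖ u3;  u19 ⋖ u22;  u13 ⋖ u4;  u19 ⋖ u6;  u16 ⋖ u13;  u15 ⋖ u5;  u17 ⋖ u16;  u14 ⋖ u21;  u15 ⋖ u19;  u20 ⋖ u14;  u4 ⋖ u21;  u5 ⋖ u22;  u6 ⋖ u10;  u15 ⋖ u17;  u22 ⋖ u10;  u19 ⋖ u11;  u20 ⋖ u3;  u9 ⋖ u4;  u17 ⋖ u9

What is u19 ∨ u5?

Common upper bounds of {u19, u5}: u10, u13, u14, u21, u22, u4.
The least among these is u22.

u22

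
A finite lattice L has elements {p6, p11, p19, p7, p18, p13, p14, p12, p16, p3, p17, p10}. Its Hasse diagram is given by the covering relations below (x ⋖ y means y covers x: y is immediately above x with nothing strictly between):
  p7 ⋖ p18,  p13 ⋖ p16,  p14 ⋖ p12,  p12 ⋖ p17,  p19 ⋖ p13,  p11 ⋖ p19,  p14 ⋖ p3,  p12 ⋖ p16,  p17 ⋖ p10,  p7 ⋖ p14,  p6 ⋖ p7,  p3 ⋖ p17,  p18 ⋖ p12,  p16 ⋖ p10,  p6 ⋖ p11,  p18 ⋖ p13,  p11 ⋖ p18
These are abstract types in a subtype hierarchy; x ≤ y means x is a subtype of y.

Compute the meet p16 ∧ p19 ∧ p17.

Common lower bounds of {p16, p19, p17}: p11, p6.
The greatest among these is p11.

p11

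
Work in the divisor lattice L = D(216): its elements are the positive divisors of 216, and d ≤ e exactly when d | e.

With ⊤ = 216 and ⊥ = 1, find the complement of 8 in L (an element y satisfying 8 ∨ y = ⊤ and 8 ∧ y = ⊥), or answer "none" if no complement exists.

27

Need y with 8 ∨ y = 216 and 8 ∧ y = 1.
Checking each element gives: 27.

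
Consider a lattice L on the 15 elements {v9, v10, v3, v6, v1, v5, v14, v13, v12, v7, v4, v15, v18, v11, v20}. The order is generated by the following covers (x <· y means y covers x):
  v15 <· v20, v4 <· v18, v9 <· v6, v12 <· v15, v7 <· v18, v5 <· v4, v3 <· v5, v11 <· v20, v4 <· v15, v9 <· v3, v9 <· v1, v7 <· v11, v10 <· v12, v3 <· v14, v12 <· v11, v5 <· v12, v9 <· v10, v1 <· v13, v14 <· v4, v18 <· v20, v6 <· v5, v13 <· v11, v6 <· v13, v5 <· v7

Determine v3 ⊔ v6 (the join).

v5

Common upper bounds of {v3, v6}: v11, v12, v15, v18, v20, v4, v5, v7.
The least among these is v5.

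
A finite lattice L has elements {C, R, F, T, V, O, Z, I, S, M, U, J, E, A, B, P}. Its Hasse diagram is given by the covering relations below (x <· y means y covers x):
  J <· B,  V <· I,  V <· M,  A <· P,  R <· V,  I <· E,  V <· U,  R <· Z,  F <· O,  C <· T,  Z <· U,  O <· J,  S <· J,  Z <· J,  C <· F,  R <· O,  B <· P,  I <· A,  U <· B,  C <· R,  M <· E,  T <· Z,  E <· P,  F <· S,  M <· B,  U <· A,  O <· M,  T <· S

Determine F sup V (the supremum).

M

Common upper bounds of {F, V}: B, E, M, P.
The least among these is M.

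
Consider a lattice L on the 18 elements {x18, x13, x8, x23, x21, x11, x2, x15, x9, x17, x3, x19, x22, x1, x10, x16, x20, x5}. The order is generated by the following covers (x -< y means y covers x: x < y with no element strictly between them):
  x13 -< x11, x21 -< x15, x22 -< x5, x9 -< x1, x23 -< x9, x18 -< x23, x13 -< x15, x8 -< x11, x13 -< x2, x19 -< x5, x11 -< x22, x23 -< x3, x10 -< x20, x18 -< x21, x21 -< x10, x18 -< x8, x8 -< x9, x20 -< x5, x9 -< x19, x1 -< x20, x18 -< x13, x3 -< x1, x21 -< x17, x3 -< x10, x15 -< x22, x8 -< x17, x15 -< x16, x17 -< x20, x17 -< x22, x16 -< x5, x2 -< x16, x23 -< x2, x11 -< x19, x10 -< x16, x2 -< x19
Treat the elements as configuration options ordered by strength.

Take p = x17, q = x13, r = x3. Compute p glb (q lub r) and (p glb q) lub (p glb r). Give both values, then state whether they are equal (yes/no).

x21; x18; no

q lub r = x16, so p glb (q lub r) = x17 glb x16 = x21.
p glb q = x18 and p glb r = x18, so (p glb q) lub (p glb r) = x18 lub x18 = x18.
Equal: no.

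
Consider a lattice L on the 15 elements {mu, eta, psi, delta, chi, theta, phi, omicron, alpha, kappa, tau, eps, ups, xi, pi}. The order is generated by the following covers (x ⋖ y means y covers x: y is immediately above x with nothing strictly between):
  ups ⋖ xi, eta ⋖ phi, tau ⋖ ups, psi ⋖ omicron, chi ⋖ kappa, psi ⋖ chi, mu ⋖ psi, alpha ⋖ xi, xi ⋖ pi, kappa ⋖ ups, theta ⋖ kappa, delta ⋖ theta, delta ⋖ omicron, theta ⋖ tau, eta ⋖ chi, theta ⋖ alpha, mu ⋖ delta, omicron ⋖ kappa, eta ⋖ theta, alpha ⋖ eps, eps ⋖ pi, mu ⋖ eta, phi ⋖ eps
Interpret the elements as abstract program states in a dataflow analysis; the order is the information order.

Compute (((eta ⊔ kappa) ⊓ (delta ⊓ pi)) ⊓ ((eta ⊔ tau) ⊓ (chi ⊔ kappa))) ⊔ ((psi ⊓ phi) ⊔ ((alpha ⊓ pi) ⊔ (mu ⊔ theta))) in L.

eta ∨ kappa = kappa
delta ∧ pi = delta
kappa ∧ delta = delta
eta ∨ tau = tau
chi ∨ kappa = kappa
tau ∧ kappa = theta
delta ∧ theta = delta
psi ∧ phi = mu
alpha ∧ pi = alpha
mu ∨ theta = theta
alpha ∨ theta = alpha
mu ∨ alpha = alpha
delta ∨ alpha = alpha

alpha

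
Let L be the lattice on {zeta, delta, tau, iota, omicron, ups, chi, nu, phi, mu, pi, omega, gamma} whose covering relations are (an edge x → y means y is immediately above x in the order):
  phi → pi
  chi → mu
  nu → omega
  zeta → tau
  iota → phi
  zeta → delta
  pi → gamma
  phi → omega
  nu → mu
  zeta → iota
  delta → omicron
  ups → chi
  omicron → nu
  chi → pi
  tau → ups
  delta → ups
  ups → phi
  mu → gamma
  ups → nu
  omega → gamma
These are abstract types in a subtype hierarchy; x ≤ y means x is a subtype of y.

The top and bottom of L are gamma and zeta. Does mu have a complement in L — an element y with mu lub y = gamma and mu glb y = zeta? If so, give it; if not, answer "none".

iota

Need y with mu ∨ y = gamma and mu ∧ y = zeta.
Checking each element gives: iota.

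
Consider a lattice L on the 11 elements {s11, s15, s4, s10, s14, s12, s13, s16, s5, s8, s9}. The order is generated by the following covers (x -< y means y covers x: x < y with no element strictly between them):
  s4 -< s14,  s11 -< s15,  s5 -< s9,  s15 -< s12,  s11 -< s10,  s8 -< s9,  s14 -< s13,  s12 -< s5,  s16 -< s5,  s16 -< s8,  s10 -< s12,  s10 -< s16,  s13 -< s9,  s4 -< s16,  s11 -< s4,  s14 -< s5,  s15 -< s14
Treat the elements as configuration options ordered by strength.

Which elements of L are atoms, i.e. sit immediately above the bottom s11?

s10, s15, s4

The atoms are exactly the elements that cover s11: s10, s15, s4.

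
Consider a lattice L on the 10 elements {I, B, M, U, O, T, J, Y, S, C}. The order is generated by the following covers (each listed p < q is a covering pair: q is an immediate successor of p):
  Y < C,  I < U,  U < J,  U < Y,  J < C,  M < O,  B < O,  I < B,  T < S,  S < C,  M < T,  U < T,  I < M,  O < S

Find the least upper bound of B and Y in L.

C

Common upper bounds of {B, Y}: C.
The least among these is C.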